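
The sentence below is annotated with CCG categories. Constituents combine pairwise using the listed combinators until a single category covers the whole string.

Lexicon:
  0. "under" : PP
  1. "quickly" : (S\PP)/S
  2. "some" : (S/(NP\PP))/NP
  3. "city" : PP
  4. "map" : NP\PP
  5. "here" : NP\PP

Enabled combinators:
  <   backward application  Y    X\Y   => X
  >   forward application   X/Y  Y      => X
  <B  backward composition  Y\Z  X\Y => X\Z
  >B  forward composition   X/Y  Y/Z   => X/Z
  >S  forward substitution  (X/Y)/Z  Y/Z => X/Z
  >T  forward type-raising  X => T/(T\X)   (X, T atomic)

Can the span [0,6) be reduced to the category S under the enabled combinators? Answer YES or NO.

[0,6] S   >
  [0,1] S/(S\PP)   >T
    [0,1] "under" : PP
  [1,6] S\PP   >
    [1,2] "quickly" : (S\PP)/S
    [2,6] S   >
      [2,5] S/(NP\PP)   >
        [2,3] "some" : (S/(NP\PP))/NP
        [3,5] NP   <
          [3,4] "city" : PP
          [4,5] "map" : NP\PP
      [5,6] "here" : NP\PP

YES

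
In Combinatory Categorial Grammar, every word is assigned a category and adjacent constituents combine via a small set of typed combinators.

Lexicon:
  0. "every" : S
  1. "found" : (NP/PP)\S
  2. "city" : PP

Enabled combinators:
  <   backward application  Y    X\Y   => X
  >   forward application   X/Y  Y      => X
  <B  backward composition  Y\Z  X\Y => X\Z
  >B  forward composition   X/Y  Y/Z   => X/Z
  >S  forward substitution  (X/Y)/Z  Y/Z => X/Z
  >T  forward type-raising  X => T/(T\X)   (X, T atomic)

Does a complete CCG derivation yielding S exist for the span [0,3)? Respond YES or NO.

S (NP/PP)\S PP
CKY chart[0,3] = {N/(N\NP), NP, NP/(NP\NP), NP/(PP\PP), PP/(PP\NP), S/(S\NP)}; S ∉ chart

NO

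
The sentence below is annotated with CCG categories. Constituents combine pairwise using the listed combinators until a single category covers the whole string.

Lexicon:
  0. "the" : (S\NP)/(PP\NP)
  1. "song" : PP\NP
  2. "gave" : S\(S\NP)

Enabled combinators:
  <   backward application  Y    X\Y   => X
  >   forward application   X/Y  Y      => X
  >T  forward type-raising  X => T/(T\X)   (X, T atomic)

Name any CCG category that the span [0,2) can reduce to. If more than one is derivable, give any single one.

[0,3] S   <
  [0,2] S\NP   >
    [0,1] "the" : (S\NP)/(PP\NP)
    [1,2] "song" : PP\NP
  [2,3] "gave" : S\(S\NP)

S\NP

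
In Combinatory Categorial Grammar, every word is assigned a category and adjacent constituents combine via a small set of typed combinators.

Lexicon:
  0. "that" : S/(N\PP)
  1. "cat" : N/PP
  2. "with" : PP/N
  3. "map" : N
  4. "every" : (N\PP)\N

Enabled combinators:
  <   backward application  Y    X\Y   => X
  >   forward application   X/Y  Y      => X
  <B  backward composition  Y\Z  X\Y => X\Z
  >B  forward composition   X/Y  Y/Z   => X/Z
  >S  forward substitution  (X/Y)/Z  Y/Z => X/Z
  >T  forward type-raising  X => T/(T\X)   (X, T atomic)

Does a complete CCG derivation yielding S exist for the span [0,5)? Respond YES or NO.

YES

[0,5] S   >
  [0,1] "that" : S/(N\PP)
  [1,5] N\PP   <
    [1,4] N   >
      [1,2] "cat" : N/PP
      [2,4] PP   >
        [2,3] "with" : PP/N
        [3,4] "map" : N
    [4,5] "every" : (N\PP)\N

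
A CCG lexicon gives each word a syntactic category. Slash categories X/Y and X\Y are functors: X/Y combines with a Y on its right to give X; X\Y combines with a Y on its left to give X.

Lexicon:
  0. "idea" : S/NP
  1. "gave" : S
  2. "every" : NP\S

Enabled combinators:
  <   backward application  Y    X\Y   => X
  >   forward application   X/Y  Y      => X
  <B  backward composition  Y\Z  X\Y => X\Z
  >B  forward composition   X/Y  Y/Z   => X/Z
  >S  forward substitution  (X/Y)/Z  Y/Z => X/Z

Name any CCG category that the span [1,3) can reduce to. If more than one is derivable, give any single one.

NP

[0,3] S   >
  [0,1] "idea" : S/NP
  [1,3] NP   <
    [1,2] "gave" : S
    [2,3] "every" : NP\S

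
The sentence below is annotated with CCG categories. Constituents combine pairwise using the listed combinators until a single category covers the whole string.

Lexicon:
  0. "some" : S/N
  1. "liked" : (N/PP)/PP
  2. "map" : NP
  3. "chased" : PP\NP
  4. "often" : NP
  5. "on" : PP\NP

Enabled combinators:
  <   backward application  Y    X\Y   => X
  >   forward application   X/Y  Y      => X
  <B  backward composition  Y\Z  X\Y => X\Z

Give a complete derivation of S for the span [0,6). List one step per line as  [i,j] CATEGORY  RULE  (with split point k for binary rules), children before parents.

[0,6] S   >
  [0,1] "some" : S/N
  [1,6] N   >
    [1,4] N/PP   >
      [1,2] "liked" : (N/PP)/PP
      [2,4] PP   <
        [2,3] "map" : NP
        [3,4] "chased" : PP\NP
    [4,6] PP   <
      [4,5] "often" : NP
      [5,6] "on" : PP\NP

[0,1] S/N  lex  "some"
[1,2] (N/PP)/PP  lex  "liked"
[2,3] NP  lex  "map"
[3,4] PP\NP  lex  "chased"
[2,4] PP  <  k=3
[1,4] N/PP  >  k=2
[4,5] NP  lex  "often"
[5,6] PP\NP  lex  "on"
[4,6] PP  <  k=5
[1,6] N  >  k=4
[0,6] S  >  k=1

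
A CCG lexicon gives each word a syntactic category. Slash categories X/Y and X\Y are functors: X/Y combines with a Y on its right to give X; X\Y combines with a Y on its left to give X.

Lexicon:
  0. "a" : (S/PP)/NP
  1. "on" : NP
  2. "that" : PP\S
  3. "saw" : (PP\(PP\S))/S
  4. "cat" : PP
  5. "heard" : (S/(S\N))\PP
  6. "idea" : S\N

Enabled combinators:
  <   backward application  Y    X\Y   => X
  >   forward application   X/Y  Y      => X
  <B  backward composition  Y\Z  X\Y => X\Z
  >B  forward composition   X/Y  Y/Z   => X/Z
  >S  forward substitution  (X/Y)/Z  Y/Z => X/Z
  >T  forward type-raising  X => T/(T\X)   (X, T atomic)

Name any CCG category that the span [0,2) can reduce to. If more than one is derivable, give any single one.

[0,7] S   >
  [0,2] S/PP   >
    [0,1] "a" : (S/PP)/NP
    [1,2] "on" : NP
  [2,7] PP   <
    [2,3] "that" : PP\S
    [3,7] PP\(PP\S)   >
      [3,4] "saw" : (PP\(PP\S))/S
      [4,7] S   >
        [4,6] S/(S\N)   <
          [4,5] "cat" : PP
          [5,6] "heard" : (S/(S\N))\PP
        [6,7] "idea" : S\N

S/PP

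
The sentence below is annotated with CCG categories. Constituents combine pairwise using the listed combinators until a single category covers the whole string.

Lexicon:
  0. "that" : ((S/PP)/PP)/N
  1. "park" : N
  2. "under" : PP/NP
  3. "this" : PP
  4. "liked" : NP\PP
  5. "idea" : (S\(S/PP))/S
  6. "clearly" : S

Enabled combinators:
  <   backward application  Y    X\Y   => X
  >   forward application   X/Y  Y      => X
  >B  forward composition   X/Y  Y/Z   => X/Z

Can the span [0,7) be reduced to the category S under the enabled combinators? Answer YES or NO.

YES

[0,7] S   <
  [0,5] S/PP   >
    [0,2] (S/PP)/PP   >
      [0,1] "that" : ((S/PP)/PP)/N
      [1,2] "park" : N
    [2,5] PP   >
      [2,3] "under" : PP/NP
      [3,5] NP   <
        [3,4] "this" : PP
        [4,5] "liked" : NP\PP
  [5,7] S\(S/PP)   >
    [5,6] "idea" : (S\(S/PP))/S
    [6,7] "clearly" : S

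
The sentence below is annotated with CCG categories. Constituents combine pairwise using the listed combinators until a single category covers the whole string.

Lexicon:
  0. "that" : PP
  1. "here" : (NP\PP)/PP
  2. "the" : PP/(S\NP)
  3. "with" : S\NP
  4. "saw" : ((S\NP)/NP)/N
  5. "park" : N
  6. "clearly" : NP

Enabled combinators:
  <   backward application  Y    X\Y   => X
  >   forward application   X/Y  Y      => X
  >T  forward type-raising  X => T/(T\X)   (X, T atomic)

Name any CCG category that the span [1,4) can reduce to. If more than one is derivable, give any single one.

[0,7] S   <
  [0,4] NP   >
    [0,1] NP/(NP\PP)   >T
      [0,1] "that" : PP
    [1,4] NP\PP   >
      [1,2] "here" : (NP\PP)/PP
      [2,4] PP   >
        [2,3] "the" : PP/(S\NP)
        [3,4] "with" : S\NP
  [4,7] S\NP   >
    [4,6] (S\NP)/NP   >
      [4,5] "saw" : ((S\NP)/NP)/N
      [5,6] "park" : N
    [6,7] "clearly" : NP

NP\PP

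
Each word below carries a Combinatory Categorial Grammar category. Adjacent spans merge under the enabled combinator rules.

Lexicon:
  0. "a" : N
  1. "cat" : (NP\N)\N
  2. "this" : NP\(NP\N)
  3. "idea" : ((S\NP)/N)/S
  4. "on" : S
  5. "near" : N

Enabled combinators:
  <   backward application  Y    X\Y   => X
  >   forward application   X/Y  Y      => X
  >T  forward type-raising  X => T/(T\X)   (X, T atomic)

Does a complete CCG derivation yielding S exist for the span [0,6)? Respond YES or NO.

[0,6] S   <
  [0,3] NP   <
    [0,2] NP\N   <
      [0,1] "a" : N
      [1,2] "cat" : (NP\N)\N
    [2,3] "this" : NP\(NP\N)
  [3,6] S\NP   >
    [3,5] (S\NP)/N   >
      [3,4] "idea" : ((S\NP)/N)/S
      [4,5] "on" : S
    [5,6] "near" : N

YES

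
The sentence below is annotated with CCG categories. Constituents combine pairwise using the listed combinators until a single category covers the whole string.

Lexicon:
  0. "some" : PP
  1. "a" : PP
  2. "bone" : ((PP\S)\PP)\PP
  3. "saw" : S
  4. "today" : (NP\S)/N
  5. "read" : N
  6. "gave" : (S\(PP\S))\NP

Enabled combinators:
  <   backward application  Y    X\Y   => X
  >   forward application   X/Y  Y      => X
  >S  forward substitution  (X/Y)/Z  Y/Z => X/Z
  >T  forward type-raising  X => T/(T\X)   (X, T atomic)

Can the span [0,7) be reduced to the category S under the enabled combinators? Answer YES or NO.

YES

[0,7] S   <
  [0,3] PP\S   <
    [0,1] "some" : PP
    [1,3] (PP\S)\PP   <
      [1,2] "a" : PP
      [2,3] "bone" : ((PP\S)\PP)\PP
  [3,7] S\(PP\S)   <
    [3,6] NP   <
      [3,4] "saw" : S
      [4,6] NP\S   >
        [4,5] "today" : (NP\S)/N
        [5,6] "read" : N
    [6,7] "gave" : (S\(PP\S))\NP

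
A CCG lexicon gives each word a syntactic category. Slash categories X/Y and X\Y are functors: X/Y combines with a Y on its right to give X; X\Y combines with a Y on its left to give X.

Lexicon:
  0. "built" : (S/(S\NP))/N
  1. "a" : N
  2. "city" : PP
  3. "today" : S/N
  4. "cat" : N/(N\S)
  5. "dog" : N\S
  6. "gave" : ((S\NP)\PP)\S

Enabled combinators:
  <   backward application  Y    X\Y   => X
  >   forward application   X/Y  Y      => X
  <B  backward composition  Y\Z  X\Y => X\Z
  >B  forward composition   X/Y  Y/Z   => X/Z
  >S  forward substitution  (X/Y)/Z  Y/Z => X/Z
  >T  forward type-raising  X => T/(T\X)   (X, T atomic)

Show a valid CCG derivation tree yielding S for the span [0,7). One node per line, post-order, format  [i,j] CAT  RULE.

[0,1] (S/(S\NP))/N  lex  "built"
[1,2] N  lex  "a"
[0,2] S/(S\NP)  >  k=1
[2,3] PP  lex  "city"
[3,4] S/N  lex  "today"
[4,5] N/(N\S)  lex  "cat"
[5,6] N\S  lex  "dog"
[4,6] N  >  k=5
[3,6] S  >  k=4
[6,7] ((S\NP)\PP)\S  lex  "gave"
[3,7] (S\NP)\PP  <  k=6
[2,7] S\NP  <  k=3
[0,7] S  >  k=2

[0,7] S   >
  [0,2] S/(S\NP)   >
    [0,1] "built" : (S/(S\NP))/N
    [1,2] "a" : N
  [2,7] S\NP   <
    [2,3] "city" : PP
    [3,7] (S\NP)\PP   <
      [3,6] S   >
        [3,4] "today" : S/N
        [4,6] N   >
          [4,5] "cat" : N/(N\S)
          [5,6] "dog" : N\S
      [6,7] "gave" : ((S\NP)\PP)\S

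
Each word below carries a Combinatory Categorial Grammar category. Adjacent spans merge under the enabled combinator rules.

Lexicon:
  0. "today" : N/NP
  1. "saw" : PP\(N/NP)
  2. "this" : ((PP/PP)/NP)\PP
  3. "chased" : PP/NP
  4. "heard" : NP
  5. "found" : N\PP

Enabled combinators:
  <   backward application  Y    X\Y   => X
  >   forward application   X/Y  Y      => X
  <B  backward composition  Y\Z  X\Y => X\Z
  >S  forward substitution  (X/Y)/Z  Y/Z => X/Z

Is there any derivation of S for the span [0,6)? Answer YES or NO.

NO

N/NP PP\(N/NP) ((PP/PP)/NP)\PP PP/NP NP N\PP
CKY chart[0,6] = {N}; S ∉ chart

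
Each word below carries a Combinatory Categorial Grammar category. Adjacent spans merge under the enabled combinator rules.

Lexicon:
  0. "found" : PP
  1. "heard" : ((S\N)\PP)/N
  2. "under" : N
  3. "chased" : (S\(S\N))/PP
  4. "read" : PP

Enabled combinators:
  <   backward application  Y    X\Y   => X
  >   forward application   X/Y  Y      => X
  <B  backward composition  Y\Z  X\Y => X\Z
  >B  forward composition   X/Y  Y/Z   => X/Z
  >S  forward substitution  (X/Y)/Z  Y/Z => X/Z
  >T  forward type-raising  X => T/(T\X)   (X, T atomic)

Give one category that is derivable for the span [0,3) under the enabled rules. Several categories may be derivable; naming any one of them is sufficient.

[0,5] S   <
  [0,3] S\N   <
    [0,1] "found" : PP
    [1,3] (S\N)\PP   >
      [1,2] "heard" : ((S\N)\PP)/N
      [2,3] "under" : N
  [3,5] S\(S\N)   >
    [3,4] "chased" : (S\(S\N))/PP
    [4,5] "read" : PP

S\N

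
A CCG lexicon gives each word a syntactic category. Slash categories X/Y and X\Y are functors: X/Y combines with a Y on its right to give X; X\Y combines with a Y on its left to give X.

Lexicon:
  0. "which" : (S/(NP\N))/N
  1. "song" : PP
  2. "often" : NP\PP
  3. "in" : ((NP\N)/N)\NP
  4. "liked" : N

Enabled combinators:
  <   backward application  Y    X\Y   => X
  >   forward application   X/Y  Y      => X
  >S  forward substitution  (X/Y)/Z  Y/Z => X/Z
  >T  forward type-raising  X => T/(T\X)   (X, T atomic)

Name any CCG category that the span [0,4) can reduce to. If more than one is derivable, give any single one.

S/N

[0,5] S   >
  [0,4] S/N   >S
    [0,1] "which" : (S/(NP\N))/N
    [1,4] (NP\N)/N   <
      [1,3] NP   <
        [1,2] "song" : PP
        [2,3] "often" : NP\PP
      [3,4] "in" : ((NP\N)/N)\NP
  [4,5] "liked" : N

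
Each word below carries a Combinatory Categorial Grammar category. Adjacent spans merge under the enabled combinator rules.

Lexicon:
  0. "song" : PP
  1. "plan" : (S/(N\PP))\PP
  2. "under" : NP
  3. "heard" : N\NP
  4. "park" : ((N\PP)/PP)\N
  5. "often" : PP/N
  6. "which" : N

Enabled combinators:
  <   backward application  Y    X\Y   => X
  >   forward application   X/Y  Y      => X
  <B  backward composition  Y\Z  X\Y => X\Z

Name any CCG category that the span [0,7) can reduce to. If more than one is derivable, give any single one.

[0,7] S   >
  [0,2] S/(N\PP)   <
    [0,1] "song" : PP
    [1,2] "plan" : (S/(N\PP))\PP
  [2,7] N\PP   >
    [2,5] (N\PP)/PP   <
      [2,4] N   <
        [2,3] "under" : NP
        [3,4] "heard" : N\NP
      [4,5] "park" : ((N\PP)/PP)\N
    [5,7] PP   >
      [5,6] "often" : PP/N
      [6,7] "which" : N

S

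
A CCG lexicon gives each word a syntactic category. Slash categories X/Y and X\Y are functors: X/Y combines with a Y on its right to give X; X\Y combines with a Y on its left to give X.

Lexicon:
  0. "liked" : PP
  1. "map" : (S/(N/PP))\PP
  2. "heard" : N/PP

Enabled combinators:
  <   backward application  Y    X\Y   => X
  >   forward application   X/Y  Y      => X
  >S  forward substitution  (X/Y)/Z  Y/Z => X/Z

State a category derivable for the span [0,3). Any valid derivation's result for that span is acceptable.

S

[0,3] S   >
  [0,2] S/(N/PP)   <
    [0,1] "liked" : PP
    [1,2] "map" : (S/(N/PP))\PP
  [2,3] "heard" : N/PP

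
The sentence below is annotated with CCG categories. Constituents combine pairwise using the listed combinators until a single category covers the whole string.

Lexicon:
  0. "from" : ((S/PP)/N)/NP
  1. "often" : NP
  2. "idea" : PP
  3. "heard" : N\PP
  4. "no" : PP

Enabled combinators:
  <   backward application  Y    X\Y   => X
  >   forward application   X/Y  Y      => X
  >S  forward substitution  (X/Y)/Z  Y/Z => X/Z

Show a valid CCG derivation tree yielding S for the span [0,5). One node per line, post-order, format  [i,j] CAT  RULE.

[0,1] ((S/PP)/N)/NP  lex  "from"
[1,2] NP  lex  "often"
[0,2] (S/PP)/N  >  k=1
[2,3] PP  lex  "idea"
[3,4] N\PP  lex  "heard"
[2,4] N  <  k=3
[0,4] S/PP  >  k=2
[4,5] PP  lex  "no"
[0,5] S  >  k=4

[0,5] S   >
  [0,4] S/PP   >
    [0,2] (S/PP)/N   >
      [0,1] "from" : ((S/PP)/N)/NP
      [1,2] "often" : NP
    [2,4] N   <
      [2,3] "idea" : PP
      [3,4] "heard" : N\PP
  [4,5] "no" : PP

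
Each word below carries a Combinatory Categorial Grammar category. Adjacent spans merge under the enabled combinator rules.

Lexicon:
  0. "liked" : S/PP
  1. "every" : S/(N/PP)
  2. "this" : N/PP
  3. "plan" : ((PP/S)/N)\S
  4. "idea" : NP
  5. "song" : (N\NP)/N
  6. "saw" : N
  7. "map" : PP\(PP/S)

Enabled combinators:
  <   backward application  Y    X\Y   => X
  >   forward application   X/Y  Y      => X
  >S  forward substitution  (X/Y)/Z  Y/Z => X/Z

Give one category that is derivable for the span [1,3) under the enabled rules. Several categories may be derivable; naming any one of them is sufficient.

[0,8] S   >
  [0,1] "liked" : S/PP
  [1,8] PP   <
    [1,7] PP/S   >
      [1,4] (PP/S)/N   <
        [1,3] S   >
          [1,2] "every" : S/(N/PP)
          [2,3] "this" : N/PP
        [3,4] "plan" : ((PP/S)/N)\S
      [4,7] N   <
        [4,5] "idea" : NP
        [5,7] N\NP   >
          [5,6] "song" : (N\NP)/N
          [6,7] "saw" : N
    [7,8] "map" : PP\(PP/S)

S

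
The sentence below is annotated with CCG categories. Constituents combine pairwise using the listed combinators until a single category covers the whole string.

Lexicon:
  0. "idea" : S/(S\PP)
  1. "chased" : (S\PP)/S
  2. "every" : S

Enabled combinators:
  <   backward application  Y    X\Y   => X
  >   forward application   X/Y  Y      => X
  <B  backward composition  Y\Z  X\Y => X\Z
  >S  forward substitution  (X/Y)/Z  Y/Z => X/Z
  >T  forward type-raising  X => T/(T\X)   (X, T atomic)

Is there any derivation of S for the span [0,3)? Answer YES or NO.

YES

[0,3] S   >
  [0,1] "idea" : S/(S\PP)
  [1,3] S\PP   >
    [1,2] "chased" : (S\PP)/S
    [2,3] "every" : S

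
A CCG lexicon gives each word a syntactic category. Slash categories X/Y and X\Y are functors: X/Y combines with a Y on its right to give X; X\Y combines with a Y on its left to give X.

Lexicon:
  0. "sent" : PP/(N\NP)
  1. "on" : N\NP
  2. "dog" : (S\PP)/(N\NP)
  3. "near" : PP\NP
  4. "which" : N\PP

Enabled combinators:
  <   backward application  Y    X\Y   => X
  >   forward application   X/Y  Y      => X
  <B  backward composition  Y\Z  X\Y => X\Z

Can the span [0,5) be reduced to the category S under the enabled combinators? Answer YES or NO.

[0,5] S   <
  [0,2] PP   >
    [0,1] "sent" : PP/(N\NP)
    [1,2] "on" : N\NP
  [2,5] S\PP   >
    [2,3] "dog" : (S\PP)/(N\NP)
    [3,5] N\NP   <B
      [3,4] "near" : PP\NP
      [4,5] "which" : N\PP

YES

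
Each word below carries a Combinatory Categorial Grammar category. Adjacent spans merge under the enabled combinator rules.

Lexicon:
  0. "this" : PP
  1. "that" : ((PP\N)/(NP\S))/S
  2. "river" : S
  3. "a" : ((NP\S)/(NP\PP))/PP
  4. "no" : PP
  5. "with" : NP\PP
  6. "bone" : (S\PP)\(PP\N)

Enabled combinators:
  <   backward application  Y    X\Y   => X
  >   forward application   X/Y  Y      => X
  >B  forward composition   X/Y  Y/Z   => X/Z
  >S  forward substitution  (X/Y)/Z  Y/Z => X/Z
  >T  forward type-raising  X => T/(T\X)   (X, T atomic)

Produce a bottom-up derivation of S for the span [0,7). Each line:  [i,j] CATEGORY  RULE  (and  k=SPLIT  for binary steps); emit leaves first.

[0,1] PP  lex  "this"
[0,1] S/(S\PP)  >T
[1,2] ((PP\N)/(NP\S))/S  lex  "that"
[2,3] S  lex  "river"
[1,3] (PP\N)/(NP\S)  >  k=2
[3,4] ((NP\S)/(NP\PP))/PP  lex  "a"
[4,5] PP  lex  "no"
[3,5] (NP\S)/(NP\PP)  >  k=4
[5,6] NP\PP  lex  "with"
[3,6] NP\S  >  k=5
[1,6] PP\N  >  k=3
[6,7] (S\PP)\(PP\N)  lex  "bone"
[1,7] S\PP  <  k=6
[0,7] S  >  k=1

[0,7] S   >
  [0,1] S/(S\PP)   >T
    [0,1] "this" : PP
  [1,7] S\PP   <
    [1,6] PP\N   >
      [1,3] (PP\N)/(NP\S)   >
        [1,2] "that" : ((PP\N)/(NP\S))/S
        [2,3] "river" : S
      [3,6] NP\S   >
        [3,5] (NP\S)/(NP\PP)   >
          [3,4] "a" : ((NP\S)/(NP\PP))/PP
          [4,5] "no" : PP
        [5,6] "with" : NP\PP
    [6,7] "bone" : (S\PP)\(PP\N)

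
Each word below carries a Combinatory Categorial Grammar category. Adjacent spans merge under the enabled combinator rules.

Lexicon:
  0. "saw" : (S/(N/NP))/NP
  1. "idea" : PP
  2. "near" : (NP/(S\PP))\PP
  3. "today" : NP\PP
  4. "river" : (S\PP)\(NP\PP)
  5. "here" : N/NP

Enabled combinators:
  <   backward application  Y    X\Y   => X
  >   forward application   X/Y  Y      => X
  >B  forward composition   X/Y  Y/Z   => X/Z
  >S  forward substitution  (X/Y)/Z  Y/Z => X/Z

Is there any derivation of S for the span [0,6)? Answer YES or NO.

[0,6] S   >
  [0,5] S/(N/NP)   >
    [0,1] "saw" : (S/(N/NP))/NP
    [1,5] NP   >
      [1,3] NP/(S\PP)   <
        [1,2] "idea" : PP
        [2,3] "near" : (NP/(S\PP))\PP
      [3,5] S\PP   <
        [3,4] "today" : NP\PP
        [4,5] "river" : (S\PP)\(NP\PP)
  [5,6] "here" : N/NP

YES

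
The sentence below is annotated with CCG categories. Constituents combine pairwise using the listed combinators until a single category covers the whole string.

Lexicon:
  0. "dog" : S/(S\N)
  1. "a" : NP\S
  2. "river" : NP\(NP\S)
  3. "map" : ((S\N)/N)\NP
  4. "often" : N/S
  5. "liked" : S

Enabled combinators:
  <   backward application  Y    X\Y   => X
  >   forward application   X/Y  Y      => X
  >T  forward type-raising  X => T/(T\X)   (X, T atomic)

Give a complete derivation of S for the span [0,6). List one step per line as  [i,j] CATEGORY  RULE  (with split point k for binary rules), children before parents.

[0,6] S   >
  [0,1] "dog" : S/(S\N)
  [1,6] S\N   >
    [1,4] (S\N)/N   <
      [1,3] NP   <
        [1,2] "a" : NP\S
        [2,3] "river" : NP\(NP\S)
      [3,4] "map" : ((S\N)/N)\NP
    [4,6] N   >
      [4,5] "often" : N/S
      [5,6] "liked" : S

[0,1] S/(S\N)  lex  "dog"
[1,2] NP\S  lex  "a"
[2,3] NP\(NP\S)  lex  "river"
[1,3] NP  <  k=2
[3,4] ((S\N)/N)\NP  lex  "map"
[1,4] (S\N)/N  <  k=3
[4,5] N/S  lex  "often"
[5,6] S  lex  "liked"
[4,6] N  >  k=5
[1,6] S\N  >  k=4
[0,6] S  >  k=1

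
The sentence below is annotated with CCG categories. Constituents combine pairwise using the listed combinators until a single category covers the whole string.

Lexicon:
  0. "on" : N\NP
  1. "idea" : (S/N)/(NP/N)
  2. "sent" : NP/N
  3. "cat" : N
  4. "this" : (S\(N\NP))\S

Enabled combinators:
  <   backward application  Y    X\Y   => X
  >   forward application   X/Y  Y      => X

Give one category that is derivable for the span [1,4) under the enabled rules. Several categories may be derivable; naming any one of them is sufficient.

S

[0,5] S   <
  [0,1] "on" : N\NP
  [1,5] S\(N\NP)   <
    [1,4] S   >
      [1,3] S/N   >
        [1,2] "idea" : (S/N)/(NP/N)
        [2,3] "sent" : NP/N
      [3,4] "cat" : N
    [4,5] "this" : (S\(N\NP))\S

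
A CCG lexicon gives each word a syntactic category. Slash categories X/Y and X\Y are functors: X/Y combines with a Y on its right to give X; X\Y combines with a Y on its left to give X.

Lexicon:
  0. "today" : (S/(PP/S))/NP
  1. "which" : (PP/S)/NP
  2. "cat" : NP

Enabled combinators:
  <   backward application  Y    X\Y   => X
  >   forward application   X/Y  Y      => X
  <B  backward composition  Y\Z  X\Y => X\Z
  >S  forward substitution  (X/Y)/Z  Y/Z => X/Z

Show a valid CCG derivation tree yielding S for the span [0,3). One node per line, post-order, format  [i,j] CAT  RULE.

[0,1] (S/(PP/S))/NP  lex  "today"
[1,2] (PP/S)/NP  lex  "which"
[0,2] S/NP  >S  k=1
[2,3] NP  lex  "cat"
[0,3] S  >  k=2

[0,3] S   >
  [0,2] S/NP   >S
    [0,1] "today" : (S/(PP/S))/NP
    [1,2] "which" : (PP/S)/NP
  [2,3] "cat" : NP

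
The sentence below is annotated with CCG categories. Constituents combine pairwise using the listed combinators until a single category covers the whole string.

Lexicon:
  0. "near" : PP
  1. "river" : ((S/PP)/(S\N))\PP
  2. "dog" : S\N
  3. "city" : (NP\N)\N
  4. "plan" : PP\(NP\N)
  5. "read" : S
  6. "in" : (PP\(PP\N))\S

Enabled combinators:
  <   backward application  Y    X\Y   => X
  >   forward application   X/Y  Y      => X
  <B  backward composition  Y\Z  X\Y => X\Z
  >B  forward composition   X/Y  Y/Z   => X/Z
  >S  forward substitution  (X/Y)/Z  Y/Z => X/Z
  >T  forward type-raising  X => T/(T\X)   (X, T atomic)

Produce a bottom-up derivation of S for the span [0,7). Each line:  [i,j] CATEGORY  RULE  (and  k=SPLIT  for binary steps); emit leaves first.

[0,1] PP  lex  "near"
[1,2] ((S/PP)/(S\N))\PP  lex  "river"
[0,2] (S/PP)/(S\N)  <  k=1
[2,3] S\N  lex  "dog"
[0,3] S/PP  >  k=2
[3,4] (NP\N)\N  lex  "city"
[4,5] PP\(NP\N)  lex  "plan"
[3,5] PP\N  <B  k=4
[5,6] S  lex  "read"
[6,7] (PP\(PP\N))\S  lex  "in"
[5,7] PP\(PP\N)  <  k=6
[3,7] PP  <  k=5
[0,7] S  >  k=3

[0,7] S   >
  [0,3] S/PP   >
    [0,2] (S/PP)/(S\N)   <
      [0,1] "near" : PP
      [1,2] "river" : ((S/PP)/(S\N))\PP
    [2,3] "dog" : S\N
  [3,7] PP   <
    [3,5] PP\N   <B
      [3,4] "city" : (NP\N)\N
      [4,5] "plan" : PP\(NP\N)
    [5,7] PP\(PP\N)   <
      [5,6] "read" : S
      [6,7] "in" : (PP\(PP\N))\S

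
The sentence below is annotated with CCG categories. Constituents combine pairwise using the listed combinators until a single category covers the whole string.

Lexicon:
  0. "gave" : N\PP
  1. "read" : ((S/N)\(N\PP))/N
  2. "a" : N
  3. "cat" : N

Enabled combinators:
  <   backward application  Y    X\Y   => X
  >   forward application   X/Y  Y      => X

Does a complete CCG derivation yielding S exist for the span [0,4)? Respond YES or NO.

[0,4] S   >
  [0,3] S/N   <
    [0,1] "gave" : N\PP
    [1,3] (S/N)\(N\PP)   >
      [1,2] "read" : ((S/N)\(N\PP))/N
      [2,3] "a" : N
  [3,4] "cat" : N

YES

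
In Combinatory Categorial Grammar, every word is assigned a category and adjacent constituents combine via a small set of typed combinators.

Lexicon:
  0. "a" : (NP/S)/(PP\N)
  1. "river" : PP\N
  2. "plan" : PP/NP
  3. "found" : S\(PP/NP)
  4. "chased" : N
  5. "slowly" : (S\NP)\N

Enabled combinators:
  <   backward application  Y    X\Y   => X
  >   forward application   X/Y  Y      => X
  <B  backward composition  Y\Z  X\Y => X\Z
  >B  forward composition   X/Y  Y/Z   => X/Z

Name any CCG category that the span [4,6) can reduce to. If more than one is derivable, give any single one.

[0,6] S   <
  [0,4] NP   >
    [0,2] NP/S   >
      [0,1] "a" : (NP/S)/(PP\N)
      [1,2] "river" : PP\N
    [2,4] S   <
      [2,3] "plan" : PP/NP
      [3,4] "found" : S\(PP/NP)
  [4,6] S\NP   <
    [4,5] "chased" : N
    [5,6] "slowly" : (S\NP)\N

S\NP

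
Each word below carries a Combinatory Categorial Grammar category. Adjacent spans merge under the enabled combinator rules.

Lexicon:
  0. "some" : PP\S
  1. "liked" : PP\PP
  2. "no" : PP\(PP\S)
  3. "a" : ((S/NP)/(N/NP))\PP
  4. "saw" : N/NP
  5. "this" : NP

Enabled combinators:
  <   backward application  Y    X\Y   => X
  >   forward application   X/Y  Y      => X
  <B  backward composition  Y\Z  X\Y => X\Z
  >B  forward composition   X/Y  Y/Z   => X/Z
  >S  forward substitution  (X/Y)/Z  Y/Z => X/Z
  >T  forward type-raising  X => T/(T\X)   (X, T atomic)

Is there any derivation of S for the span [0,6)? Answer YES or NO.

[0,6] S   >
  [0,5] S/NP   >
    [0,4] (S/NP)/(N/NP)   <
      [0,3] PP   <
        [0,2] PP\S   <B
          [0,1] "some" : PP\S
          [1,2] "liked" : PP\PP
        [2,3] "no" : PP\(PP\S)
      [3,4] "a" : ((S/NP)/(N/NP))\PP
    [4,5] "saw" : N/NP
  [5,6] "this" : NP

YES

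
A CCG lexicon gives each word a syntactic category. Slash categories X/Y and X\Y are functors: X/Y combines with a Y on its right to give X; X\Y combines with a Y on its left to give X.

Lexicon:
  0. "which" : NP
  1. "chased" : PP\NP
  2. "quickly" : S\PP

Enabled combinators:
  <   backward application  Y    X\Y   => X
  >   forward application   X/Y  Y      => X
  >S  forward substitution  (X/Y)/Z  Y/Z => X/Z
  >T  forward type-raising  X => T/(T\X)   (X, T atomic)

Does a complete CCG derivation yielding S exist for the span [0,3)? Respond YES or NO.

[0,3] S   <
  [0,2] PP   >
    [0,1] PP/(PP\NP)   >T
      [0,1] "which" : NP
    [1,2] "chased" : PP\NP
  [2,3] "quickly" : S\PP

YES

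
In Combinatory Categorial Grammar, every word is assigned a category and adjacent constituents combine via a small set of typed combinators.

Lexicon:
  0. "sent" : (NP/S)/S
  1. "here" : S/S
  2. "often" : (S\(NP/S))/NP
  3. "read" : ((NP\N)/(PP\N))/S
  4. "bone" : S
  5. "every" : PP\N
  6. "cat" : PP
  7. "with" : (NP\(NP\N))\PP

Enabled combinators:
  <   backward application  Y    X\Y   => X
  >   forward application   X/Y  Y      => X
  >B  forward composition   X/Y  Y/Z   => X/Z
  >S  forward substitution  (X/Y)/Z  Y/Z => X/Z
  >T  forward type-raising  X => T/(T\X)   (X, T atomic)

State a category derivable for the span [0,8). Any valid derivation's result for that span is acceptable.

S

[0,8] S   <
  [0,2] NP/S   >S
    [0,1] "sent" : (NP/S)/S
    [1,2] "here" : S/S
  [2,8] S\(NP/S)   >
    [2,3] "often" : (S\(NP/S))/NP
    [3,8] NP   <
      [3,6] NP\N   >
        [3,5] (NP\N)/(PP\N)   >
          [3,4] "read" : ((NP\N)/(PP\N))/S
          [4,5] "bone" : S
        [5,6] "every" : PP\N
      [6,8] NP\(NP\N)   <
        [6,7] "cat" : PP
        [7,8] "with" : (NP\(NP\N))\PP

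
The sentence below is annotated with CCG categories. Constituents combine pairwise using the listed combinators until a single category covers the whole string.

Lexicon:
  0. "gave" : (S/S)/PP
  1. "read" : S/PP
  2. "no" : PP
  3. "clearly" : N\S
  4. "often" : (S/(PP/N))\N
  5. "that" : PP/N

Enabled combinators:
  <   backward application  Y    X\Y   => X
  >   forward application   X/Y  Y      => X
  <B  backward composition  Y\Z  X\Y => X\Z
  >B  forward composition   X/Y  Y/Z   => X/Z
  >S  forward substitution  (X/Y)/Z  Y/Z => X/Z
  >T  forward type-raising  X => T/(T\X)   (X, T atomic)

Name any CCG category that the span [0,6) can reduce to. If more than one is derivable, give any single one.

S

[0,6] S   >
  [0,5] S/(PP/N)   <
    [0,4] N   <
      [0,3] S   >
        [0,2] S/PP   >S
          [0,1] "gave" : (S/S)/PP
          [1,2] "read" : S/PP
        [2,3] "no" : PP
      [3,4] "clearly" : N\S
    [4,5] "often" : (S/(PP/N))\N
  [5,6] "that" : PP/N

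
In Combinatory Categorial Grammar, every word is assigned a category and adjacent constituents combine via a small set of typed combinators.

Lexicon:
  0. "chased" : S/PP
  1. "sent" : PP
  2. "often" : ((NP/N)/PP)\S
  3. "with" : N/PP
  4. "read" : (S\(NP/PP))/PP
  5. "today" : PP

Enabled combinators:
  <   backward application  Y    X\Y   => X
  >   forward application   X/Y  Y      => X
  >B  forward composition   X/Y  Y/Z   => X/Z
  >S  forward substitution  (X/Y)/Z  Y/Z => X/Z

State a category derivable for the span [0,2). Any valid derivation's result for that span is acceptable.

S

[0,6] S   <
  [0,4] NP/PP   >S
    [0,3] (NP/N)/PP   <
      [0,2] S   >
        [0,1] "chased" : S/PP
        [1,2] "sent" : PP
      [2,3] "often" : ((NP/N)/PP)\S
    [3,4] "with" : N/PP
  [4,6] S\(NP/PP)   >
    [4,5] "read" : (S\(NP/PP))/PP
    [5,6] "today" : PP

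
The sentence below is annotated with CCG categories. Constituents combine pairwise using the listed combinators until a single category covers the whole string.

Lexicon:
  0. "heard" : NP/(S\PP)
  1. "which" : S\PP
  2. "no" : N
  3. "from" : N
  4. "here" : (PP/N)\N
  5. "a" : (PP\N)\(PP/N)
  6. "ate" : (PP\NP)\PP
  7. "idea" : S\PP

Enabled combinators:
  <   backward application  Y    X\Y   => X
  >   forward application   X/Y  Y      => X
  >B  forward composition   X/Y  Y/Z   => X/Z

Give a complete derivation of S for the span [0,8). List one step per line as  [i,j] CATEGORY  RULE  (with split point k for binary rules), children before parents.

[0,8] S   <
  [0,7] PP   <
    [0,2] NP   >
      [0,1] "heard" : NP/(S\PP)
      [1,2] "which" : S\PP
    [2,7] PP\NP   <
      [2,6] PP   <
        [2,3] "no" : N
        [3,6] PP\N   <
          [3,5] PP/N   <
            [3,4] "from" : N
            [4,5] "here" : (PP/N)\N
          [5,6] "a" : (PP\N)\(PP/N)
      [6,7] "ate" : (PP\NP)\PP
  [7,8] "idea" : S\PP

[0,1] NP/(S\PP)  lex  "heard"
[1,2] S\PP  lex  "which"
[0,2] NP  >  k=1
[2,3] N  lex  "no"
[3,4] N  lex  "from"
[4,5] (PP/N)\N  lex  "here"
[3,5] PP/N  <  k=4
[5,6] (PP\N)\(PP/N)  lex  "a"
[3,6] PP\N  <  k=5
[2,6] PP  <  k=3
[6,7] (PP\NP)\PP  lex  "ate"
[2,7] PP\NP  <  k=6
[0,7] PP  <  k=2
[7,8] S\PP  lex  "idea"
[0,8] S  <  k=7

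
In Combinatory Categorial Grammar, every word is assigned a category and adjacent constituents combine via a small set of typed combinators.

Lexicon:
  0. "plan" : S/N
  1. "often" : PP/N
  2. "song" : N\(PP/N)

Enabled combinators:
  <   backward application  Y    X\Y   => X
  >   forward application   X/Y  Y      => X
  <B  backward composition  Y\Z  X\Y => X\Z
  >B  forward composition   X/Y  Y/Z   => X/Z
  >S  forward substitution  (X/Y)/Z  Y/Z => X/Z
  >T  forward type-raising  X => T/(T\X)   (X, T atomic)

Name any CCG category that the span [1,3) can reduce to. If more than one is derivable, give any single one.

N

[0,3] S   >
  [0,1] "plan" : S/N
  [1,3] N   <
    [1,2] "often" : PP/N
    [2,3] "song" : N\(PP/N)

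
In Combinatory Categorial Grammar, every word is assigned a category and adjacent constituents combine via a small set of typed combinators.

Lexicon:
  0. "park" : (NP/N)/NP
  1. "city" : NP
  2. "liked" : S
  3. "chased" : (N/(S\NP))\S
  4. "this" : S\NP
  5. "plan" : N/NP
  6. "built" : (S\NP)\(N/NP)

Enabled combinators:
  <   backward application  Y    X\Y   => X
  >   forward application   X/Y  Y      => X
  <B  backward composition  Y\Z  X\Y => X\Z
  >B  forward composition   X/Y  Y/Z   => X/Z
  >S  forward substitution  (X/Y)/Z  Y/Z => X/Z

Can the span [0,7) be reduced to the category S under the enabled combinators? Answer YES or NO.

[0,7] S   <
  [0,5] NP   >
    [0,2] NP/N   >
      [0,1] "park" : (NP/N)/NP
      [1,2] "city" : NP
    [2,5] N   >
      [2,4] N/(S\NP)   <
        [2,3] "liked" : S
        [3,4] "chased" : (N/(S\NP))\S
      [4,5] "this" : S\NP
  [5,7] S\NP   <
    [5,6] "plan" : N/NP
    [6,7] "built" : (S\NP)\(N/NP)

YES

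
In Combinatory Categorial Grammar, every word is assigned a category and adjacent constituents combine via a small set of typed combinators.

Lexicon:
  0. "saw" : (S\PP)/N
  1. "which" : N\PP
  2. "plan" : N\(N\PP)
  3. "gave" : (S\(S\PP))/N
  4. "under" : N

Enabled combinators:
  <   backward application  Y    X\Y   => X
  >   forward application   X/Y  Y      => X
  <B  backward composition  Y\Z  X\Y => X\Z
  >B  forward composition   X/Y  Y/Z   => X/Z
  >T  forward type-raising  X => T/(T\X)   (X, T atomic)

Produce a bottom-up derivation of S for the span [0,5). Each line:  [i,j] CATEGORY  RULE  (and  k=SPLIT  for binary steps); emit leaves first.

[0,1] (S\PP)/N  lex  "saw"
[1,2] N\PP  lex  "which"
[2,3] N\(N\PP)  lex  "plan"
[1,3] N  <  k=2
[0,3] S\PP  >  k=1
[3,4] (S\(S\PP))/N  lex  "gave"
[4,5] N  lex  "under"
[3,5] S\(S\PP)  >  k=4
[0,5] S  <  k=3

[0,5] S   <
  [0,3] S\PP   >
    [0,1] "saw" : (S\PP)/N
    [1,3] N   <
      [1,2] "which" : N\PP
      [2,3] "plan" : N\(N\PP)
  [3,5] S\(S\PP)   >
    [3,4] "gave" : (S\(S\PP))/N
    [4,5] "under" : N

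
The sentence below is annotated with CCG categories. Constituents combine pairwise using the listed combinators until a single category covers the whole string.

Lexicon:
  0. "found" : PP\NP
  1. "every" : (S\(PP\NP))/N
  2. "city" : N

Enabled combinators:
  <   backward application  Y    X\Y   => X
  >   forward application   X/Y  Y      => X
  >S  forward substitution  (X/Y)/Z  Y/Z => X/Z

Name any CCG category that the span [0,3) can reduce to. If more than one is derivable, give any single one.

[0,3] S   <
  [0,1] "found" : PP\NP
  [1,3] S\(PP\NP)   >
    [1,2] "every" : (S\(PP\NP))/N
    [2,3] "city" : N

S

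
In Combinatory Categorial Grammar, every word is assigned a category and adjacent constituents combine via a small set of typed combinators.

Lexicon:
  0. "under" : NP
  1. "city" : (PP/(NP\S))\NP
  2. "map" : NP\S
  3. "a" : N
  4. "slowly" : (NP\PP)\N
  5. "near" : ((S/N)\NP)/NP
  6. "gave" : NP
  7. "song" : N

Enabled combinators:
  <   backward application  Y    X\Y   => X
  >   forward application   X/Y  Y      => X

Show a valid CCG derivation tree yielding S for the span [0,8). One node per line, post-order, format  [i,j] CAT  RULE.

[0,1] NP  lex  "under"
[1,2] (PP/(NP\S))\NP  lex  "city"
[0,2] PP/(NP\S)  <  k=1
[2,3] NP\S  lex  "map"
[0,3] PP  >  k=2
[3,4] N  lex  "a"
[4,5] (NP\PP)\N  lex  "slowly"
[3,5] NP\PP  <  k=4
[0,5] NP  <  k=3
[5,6] ((S/N)\NP)/NP  lex  "near"
[6,7] NP  lex  "gave"
[5,7] (S/N)\NP  >  k=6
[0,7] S/N  <  k=5
[7,8] N  lex  "song"
[0,8] S  >  k=7

[0,8] S   >
  [0,7] S/N   <
    [0,5] NP   <
      [0,3] PP   >
        [0,2] PP/(NP\S)   <
          [0,1] "under" : NP
          [1,2] "city" : (PP/(NP\S))\NP
        [2,3] "map" : NP\S
      [3,5] NP\PP   <
        [3,4] "a" : N
        [4,5] "slowly" : (NP\PP)\N
    [5,7] (S/N)\NP   >
      [5,6] "near" : ((S/N)\NP)/NP
      [6,7] "gave" : NP
  [7,8] "song" : N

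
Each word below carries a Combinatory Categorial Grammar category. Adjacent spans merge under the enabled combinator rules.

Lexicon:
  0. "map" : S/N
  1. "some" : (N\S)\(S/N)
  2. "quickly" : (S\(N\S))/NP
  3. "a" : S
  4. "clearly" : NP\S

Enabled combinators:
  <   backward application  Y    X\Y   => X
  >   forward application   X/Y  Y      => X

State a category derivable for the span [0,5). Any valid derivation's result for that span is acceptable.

S

[0,5] S   <
  [0,2] N\S   <
    [0,1] "map" : S/N
    [1,2] "some" : (N\S)\(S/N)
  [2,5] S\(N\S)   >
    [2,3] "quickly" : (S\(N\S))/NP
    [3,5] NP   <
      [3,4] "a" : S
      [4,5] "clearly" : NP\S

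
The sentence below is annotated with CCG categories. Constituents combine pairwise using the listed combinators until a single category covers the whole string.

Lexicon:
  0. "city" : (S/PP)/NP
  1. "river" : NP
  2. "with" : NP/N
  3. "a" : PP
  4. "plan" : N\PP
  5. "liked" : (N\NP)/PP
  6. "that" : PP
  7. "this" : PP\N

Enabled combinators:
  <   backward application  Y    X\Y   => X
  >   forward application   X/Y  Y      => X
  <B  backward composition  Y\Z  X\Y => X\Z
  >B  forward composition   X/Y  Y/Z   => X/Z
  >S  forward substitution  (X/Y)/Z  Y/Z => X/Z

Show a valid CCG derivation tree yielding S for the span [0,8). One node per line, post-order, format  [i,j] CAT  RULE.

[0,8] S   >
  [0,2] S/PP   >
    [0,1] "city" : (S/PP)/NP
    [1,2] "river" : NP
  [2,8] PP   <
    [2,7] N   <
      [2,5] NP   >
        [2,3] "with" : NP/N
        [3,5] N   <
          [3,4] "a" : PP
          [4,5] "plan" : N\PP
      [5,7] N\NP   >
        [5,6] "liked" : (N\NP)/PP
        [6,7] "that" : PP
    [7,8] "this" : PP\N

[0,1] (S/PP)/NP  lex  "city"
[1,2] NP  lex  "river"
[0,2] S/PP  >  k=1
[2,3] NP/N  lex  "with"
[3,4] PP  lex  "a"
[4,5] N\PP  lex  "plan"
[3,5] N  <  k=4
[2,5] NP  >  k=3
[5,6] (N\NP)/PP  lex  "liked"
[6,7] PP  lex  "that"
[5,7] N\NP  >  k=6
[2,7] N  <  k=5
[7,8] PP\N  lex  "this"
[2,8] PP  <  k=7
[0,8] S  >  k=2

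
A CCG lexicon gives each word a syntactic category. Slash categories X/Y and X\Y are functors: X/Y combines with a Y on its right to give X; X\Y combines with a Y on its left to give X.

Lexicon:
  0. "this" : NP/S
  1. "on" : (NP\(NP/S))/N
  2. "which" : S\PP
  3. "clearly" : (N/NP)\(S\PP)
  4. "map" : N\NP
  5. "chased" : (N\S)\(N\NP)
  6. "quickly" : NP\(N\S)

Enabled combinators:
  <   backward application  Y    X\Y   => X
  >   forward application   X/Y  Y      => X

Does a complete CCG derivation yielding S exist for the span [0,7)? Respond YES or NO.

NO

NP/S (NP\(NP/S))/N S\PP (N/NP)\(S\PP) N\NP (N\S)\(N\NP) NP\(N\S)
CKY chart[0,7] = {NP}; S ∉ chart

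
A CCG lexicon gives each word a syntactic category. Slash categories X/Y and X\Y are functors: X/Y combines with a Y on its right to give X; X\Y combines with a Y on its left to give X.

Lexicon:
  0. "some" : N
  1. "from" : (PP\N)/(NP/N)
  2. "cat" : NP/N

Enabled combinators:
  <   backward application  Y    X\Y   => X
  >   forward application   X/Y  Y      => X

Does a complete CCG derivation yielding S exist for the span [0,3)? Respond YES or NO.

N (PP\N)/(NP/N) NP/N
CKY chart[0,3] = {PP}; S ∉ chart

NO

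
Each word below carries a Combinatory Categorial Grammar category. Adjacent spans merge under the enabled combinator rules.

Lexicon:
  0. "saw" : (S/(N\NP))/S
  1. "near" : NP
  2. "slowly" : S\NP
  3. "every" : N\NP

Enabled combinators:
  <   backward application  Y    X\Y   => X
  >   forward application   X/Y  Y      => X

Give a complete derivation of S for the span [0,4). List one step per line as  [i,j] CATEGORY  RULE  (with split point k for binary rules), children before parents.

[0,4] S   >
  [0,3] S/(N\NP)   >
    [0,1] "saw" : (S/(N\NP))/S
    [1,3] S   <
      [1,2] "near" : NP
      [2,3] "slowly" : S\NP
  [3,4] "every" : N\NP

[0,1] (S/(N\NP))/S  lex  "saw"
[1,2] NP  lex  "near"
[2,3] S\NP  lex  "slowly"
[1,3] S  <  k=2
[0,3] S/(N\NP)  >  k=1
[3,4] N\NP  lex  "every"
[0,4] S  >  k=3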